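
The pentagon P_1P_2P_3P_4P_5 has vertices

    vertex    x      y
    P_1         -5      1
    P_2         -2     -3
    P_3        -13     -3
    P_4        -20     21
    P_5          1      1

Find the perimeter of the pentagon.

|P_1P_2| = √((3)² + (-4)²) = √25 = 5
|P_2P_3| = √((-11)² + (0)²) = √121 = 11
|P_3P_4| = √((-7)² + (24)²) = √625 = 25
|P_4P_5| = √((21)² + (-20)²) = √841 = 29
|P_5P_1| = √((-6)² + (0)²) = √36 = 6
Perimeter = 5 + 11 + 25 + 29 + 6 = 76.

76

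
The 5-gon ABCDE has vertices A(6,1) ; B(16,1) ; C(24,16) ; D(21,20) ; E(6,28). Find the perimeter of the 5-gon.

|AB| = √((10)² + (0)²) = √100 = 10
|BC| = √((8)² + (15)²) = √289 = 17
|CD| = √((-3)² + (4)²) = √25 = 5
|DE| = √((-15)² + (8)²) = √289 = 17
|EA| = √((0)² + (-27)²) = √729 = 27
Perimeter = 10 + 17 + 5 + 17 + 27 = 76.

76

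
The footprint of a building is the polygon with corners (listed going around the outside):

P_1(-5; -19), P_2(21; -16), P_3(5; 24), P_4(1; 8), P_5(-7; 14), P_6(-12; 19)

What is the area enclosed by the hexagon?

753.5

Apply the surveyor's formula: 2A = Σ (x_i·y_{i+1} − x_{i+1}·y_i), indices taken mod 6.
Σ = (479) + (584) + (16) + (70) + (35) + (323) = 1507
Area = |Σ|/2 = 753.5.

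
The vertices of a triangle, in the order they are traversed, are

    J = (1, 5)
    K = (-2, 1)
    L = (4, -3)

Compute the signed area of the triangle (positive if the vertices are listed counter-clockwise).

Apply the shoelace (surveyor's) formula: 2A = Σ (x_i·y_{i+1} − x_{i+1}·y_i), indices taken mod 3.
J→K: (1)(1) − (-2)(5) = 11
K→L: (-2)(-3) − (4)(1) = 2
L→J: (4)(5) − (1)(-3) = 23
Σ = 36
Signed area = Σ/2 = 18 (positive ⇒ counter-clockwise traversal).

18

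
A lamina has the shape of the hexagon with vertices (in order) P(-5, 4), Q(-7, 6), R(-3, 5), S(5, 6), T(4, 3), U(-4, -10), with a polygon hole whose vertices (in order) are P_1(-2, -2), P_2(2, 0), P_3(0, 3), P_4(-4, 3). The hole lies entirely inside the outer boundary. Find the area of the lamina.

Outer boundary:
Apply the shoelace (surveyor's) formula: 2A = Σ (x_i·y_{i+1} − x_{i+1}·y_i), indices taken mod 6.
Σ = (-2) + (-17) + (-43) + (-9) + (-28) + (-66) = -165
Area = |Σ|/2 = 82.5.
Hole:
Apply the surveyor's formula: 2A = Σ (x_i·y_{i+1} − x_{i+1}·y_i), indices taken mod 4.
Cross-terms: 4, 6, 12, 14  ⇒  Σ = 36
Area = |Σ|/2 = 18.
Net area = 82.5 − 18 = 64.5.

64.5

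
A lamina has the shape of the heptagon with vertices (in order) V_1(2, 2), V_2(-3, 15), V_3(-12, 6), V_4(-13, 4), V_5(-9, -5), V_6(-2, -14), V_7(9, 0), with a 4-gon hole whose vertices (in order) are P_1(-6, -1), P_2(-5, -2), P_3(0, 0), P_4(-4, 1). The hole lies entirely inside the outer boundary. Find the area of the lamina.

Outer boundary:
Apply the shoelace (surveyor's) formula: 2A = Σ (x_i·y_{i+1} − x_{i+1}·y_i), indices taken mod 7.
V_1→V_2: (2)(15) − (-3)(2) = 36
V_2→V_3: (-3)(6) − (-12)(15) = 162
V_3→V_4: (-12)(4) − (-13)(6) = 30
V_4→V_5: (-13)(-5) − (-9)(4) = 101
V_5→V_6: (-9)(-14) − (-2)(-5) = 116
V_6→V_7: (-2)(0) − (9)(-14) = 126
V_7→V_1: (9)(2) − (2)(0) = 18
Σ = 589
Area = |Σ|/2 = 294.5.
Hole:
Apply Gauss's area formula: 2A = Σ (x_i·y_{i+1} − x_{i+1}·y_i), indices taken mod 4.
P_1→P_2: (-6)(-2) − (-5)(-1) = 7
P_2→P_3: (-5)(0) − (0)(-2) = 0
P_3→P_4: (0)(1) − (-4)(0) = 0
P_4→P_1: (-4)(-1) − (-6)(1) = 10
Σ = 17
Area = |Σ|/2 = 8.5.
Net area = 294.5 − 8.5 = 286.

286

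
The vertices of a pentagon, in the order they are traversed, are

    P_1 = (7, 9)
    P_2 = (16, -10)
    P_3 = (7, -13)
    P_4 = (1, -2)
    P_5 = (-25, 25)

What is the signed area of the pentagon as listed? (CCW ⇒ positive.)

-389

Σ = (-214) + (-138) + (-1) + (-25) + (-400) = -778
Signed area = Σ/2 = -389 (negative ⇒ clockwise traversal).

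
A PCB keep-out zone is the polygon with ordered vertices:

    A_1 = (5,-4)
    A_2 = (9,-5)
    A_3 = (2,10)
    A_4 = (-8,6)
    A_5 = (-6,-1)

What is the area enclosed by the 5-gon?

Apply the surveyor's formula: 2A = Σ (x_i·y_{i+1} − x_{i+1}·y_i), indices taken mod 5.
A_1→A_2: (5)(-5) − (9)(-4) = 11
A_2→A_3: (9)(10) − (2)(-5) = 100
A_3→A_4: (2)(6) − (-8)(10) = 92
A_4→A_5: (-8)(-1) − (-6)(6) = 44
A_5→A_1: (-6)(-4) − (5)(-1) = 29
Σ = 276
Area = |Σ|/2 = 138.

138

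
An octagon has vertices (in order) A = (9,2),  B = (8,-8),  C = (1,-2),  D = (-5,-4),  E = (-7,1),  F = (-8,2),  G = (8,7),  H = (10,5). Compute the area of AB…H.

138

Apply Gauss's area formula: 2A = Σ (x_i·y_{i+1} − x_{i+1}·y_i), indices taken mod 8.
Σ = (-88) + (-8) + (-14) + (-33) + (-6) + (-72) + (-30) + (-25) = -276
Area = |Σ|/2 = 138.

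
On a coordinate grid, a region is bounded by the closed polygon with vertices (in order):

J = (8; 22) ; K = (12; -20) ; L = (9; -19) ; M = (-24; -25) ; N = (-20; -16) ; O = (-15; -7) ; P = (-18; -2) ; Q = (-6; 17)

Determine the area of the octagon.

Σ = (-424) + (-48) + (-681) + (-116) + (-100) + (-96) + (-318) + (-268) = -2051
Area = |Σ|/2 = 1025.5.

1025.5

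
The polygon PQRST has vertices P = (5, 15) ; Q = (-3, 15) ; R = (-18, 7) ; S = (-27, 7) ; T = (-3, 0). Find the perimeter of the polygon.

76

|PQ| = √((-8)² + (0)²) = √64 = 8
|QR| = √((-15)² + (-8)²) = √289 = 17
|RS| = √((-9)² + (0)²) = √81 = 9
|ST| = √((24)² + (-7)²) = √625 = 25
|TP| = √((8)² + (15)²) = √289 = 17
Perimeter = 8 + 17 + 9 + 25 + 17 = 76.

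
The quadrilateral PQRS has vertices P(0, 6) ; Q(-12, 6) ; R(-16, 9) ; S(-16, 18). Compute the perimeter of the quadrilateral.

|PQ| = √((-12)² + (0)²) = √144 = 12
|QR| = √((-4)² + (3)²) = √25 = 5
|RS| = √((0)² + (9)²) = √81 = 9
|SP| = √((16)² + (-12)²) = √400 = 20
Perimeter = 12 + 5 + 9 + 20 = 46.

46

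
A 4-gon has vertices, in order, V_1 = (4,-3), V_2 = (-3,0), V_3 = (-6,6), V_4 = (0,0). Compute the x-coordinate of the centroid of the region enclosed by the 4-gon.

Apply the shoelace formula. First the cross-terms c_i = x_i·y_{i+1} − x_{i+1}·y_i:
  -9, -18, 0, 0  ⇒  2A = -27, A = -13.5.
Then Σ (x_i + x_{i+1})·c_i = 153, so x̄ = 153 / (6·(-13.5)) = -17/9.

-17/9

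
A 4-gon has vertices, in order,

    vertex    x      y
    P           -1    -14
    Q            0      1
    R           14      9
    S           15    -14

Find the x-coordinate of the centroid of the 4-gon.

Apply the shoelace (surveyor's) formula. First the cross-terms c_i = x_i·y_{i+1} − x_{i+1}·y_i:
  -1, -14, -331, -224  ⇒  2A = -570, A = -285.
Then Σ (x_i + x_{i+1})·c_i = -12930, so x̄ = -12930 / (6·(-285)) = 431/57.

431/57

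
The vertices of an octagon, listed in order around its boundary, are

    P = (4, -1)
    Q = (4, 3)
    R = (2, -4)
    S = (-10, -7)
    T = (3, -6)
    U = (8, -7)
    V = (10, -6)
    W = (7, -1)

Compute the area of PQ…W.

49.5

Apply the surveyor's formula: 2A = Σ (x_i·y_{i+1} − x_{i+1}·y_i), indices taken mod 8.
Σ = (16) + (-22) + (-54) + (81) + (27) + (22) + (32) + (-3) = 99
Area = |Σ|/2 = 49.5.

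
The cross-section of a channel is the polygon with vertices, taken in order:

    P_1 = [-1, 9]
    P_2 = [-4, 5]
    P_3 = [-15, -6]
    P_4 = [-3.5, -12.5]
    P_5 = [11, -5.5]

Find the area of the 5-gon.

Apply the surveyor's formula: 2A = Σ (x_i·y_{i+1} − x_{i+1}·y_i), indices taken mod 5.
P_1→P_2: (-1)(5) − (-4)(9) = 31
P_2→P_3: (-4)(-6) − (-15)(5) = 99
P_3→P_4: (-15)(-12.5) − (-3.5)(-6) = 166.5
P_4→P_5: (-3.5)(-5.5) − (11)(-12.5) = 156.75
P_5→P_1: (11)(9) − (-1)(-5.5) = 93.5
Σ = 546.75
Area = |Σ|/2 = 273.375.

273.375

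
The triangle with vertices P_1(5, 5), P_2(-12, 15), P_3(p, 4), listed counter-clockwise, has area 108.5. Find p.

The doubled signed area Σ (x_i y_{i+1} − x_{i+1} y_i) is linear in p.
With p=0 it equals 67; the coefficient of p is -10 (from the two edges through P_3).
So -10·p + 67 = 2·108.5 = 217 ⇒ p = -15.

-15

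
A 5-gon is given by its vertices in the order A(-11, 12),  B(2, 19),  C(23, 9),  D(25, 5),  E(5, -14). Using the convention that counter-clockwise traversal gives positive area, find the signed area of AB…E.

Apply the surveyor's formula: 2A = Σ (x_i·y_{i+1} − x_{i+1}·y_i), indices taken mod 5.
Σ = (-233) + (-419) + (-110) + (-375) + (-94) = -1231
Signed area = Σ/2 = -615.5 (negative ⇒ clockwise traversal).

-615.5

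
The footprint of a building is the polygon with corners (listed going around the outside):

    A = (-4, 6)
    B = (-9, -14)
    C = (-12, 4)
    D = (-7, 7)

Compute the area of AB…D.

82

Apply the shoelace formula: 2A = Σ (x_i·y_{i+1} − x_{i+1}·y_i), indices taken mod 4.
Cross-terms: 110, -204, -56, -14  ⇒  Σ = -164
Area = |Σ|/2 = 82.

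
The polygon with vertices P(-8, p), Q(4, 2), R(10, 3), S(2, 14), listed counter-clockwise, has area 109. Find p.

2

Write out the shoelace sum; only the two edges meeting at P involve p:
2·Area = [(2·p − (-8)·14) + ((-8)·2 − 4·p)] + 126
       = -2·p + 222 = 218
⇒ p = 2.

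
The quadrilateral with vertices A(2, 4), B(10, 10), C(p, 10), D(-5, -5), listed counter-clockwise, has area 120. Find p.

The doubled signed area Σ (x_i y_{i+1} − x_{i+1} y_i) is linear in p.
With p=0 it equals 120; the coefficient of p is -15 (from the two edges through C).
So -15·p + 120 = 2·120 = 240 ⇒ p = -8.

-8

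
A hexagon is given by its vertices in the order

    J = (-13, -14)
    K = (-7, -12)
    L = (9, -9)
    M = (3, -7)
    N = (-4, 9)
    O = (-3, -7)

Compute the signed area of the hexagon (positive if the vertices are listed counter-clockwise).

99

Apply the shoelace (surveyor's) formula: 2A = Σ (x_i·y_{i+1} − x_{i+1}·y_i), indices taken mod 6.
J→K: (-13)(-12) − (-7)(-14) = 58
K→L: (-7)(-9) − (9)(-12) = 171
L→M: (9)(-7) − (3)(-9) = -36
M→N: (3)(9) − (-4)(-7) = -1
N→O: (-4)(-7) − (-3)(9) = 55
O→J: (-3)(-14) − (-13)(-7) = -49
Σ = 198
Signed area = Σ/2 = 99 (positive ⇒ counter-clockwise traversal).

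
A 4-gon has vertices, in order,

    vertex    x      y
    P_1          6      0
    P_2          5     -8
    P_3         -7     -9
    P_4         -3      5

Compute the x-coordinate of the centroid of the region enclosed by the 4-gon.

Apply the surveyor's formula. First the cross-terms c_i = x_i·y_{i+1} − x_{i+1}·y_i:
  -48, -101, -62, -30  ⇒  2A = -241, A = -120.5.
Then Σ (x_i + x_{i+1})·c_i = 204, so x̄ = 204 / (6·(-120.5)) = -68/241.

-68/241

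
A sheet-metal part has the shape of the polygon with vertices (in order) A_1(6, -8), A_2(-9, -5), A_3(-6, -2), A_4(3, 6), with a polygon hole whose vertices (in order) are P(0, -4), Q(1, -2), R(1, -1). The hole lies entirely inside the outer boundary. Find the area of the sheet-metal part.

Outer boundary:
Apply the shoelace (surveyor's) formula: 2A = Σ (x_i·y_{i+1} − x_{i+1}·y_i), indices taken mod 4.
Σ = (-102) + (-12) + (-30) + (-60) = -204
Area = |Σ|/2 = 102.
Hole:
Apply Gauss's area formula: 2A = Σ (x_i·y_{i+1} − x_{i+1}·y_i), indices taken mod 3.
P→Q: (0)(-2) − (1)(-4) = 4
Q→R: (1)(-1) − (1)(-2) = 1
R→P: (1)(-4) − (0)(-1) = -4
Σ = 1
Area = |Σ|/2 = 0.5.
Net area = 102 − 0.5 = 101.5.

101.5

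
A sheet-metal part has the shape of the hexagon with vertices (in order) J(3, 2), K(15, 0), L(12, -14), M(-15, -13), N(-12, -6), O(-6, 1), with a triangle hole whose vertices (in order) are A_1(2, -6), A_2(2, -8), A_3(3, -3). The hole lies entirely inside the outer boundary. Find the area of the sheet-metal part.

Outer boundary:
Cross-terms: -30, -210, -366, -66, -48, -15  ⇒  Σ = -735
Area = |Σ|/2 = 367.5.
Hole:
Σ = (-4) + (18) + (-12) = 2
Area = |Σ|/2 = 1.
Net area = 367.5 − 1 = 366.5.

366.5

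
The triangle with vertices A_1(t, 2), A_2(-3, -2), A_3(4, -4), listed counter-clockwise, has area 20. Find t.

The doubled signed area Σ (x_i y_{i+1} − x_{i+1} y_i) is linear in t.
With t=0 it equals 34; the coefficient of t is 2 (from the two edges through A_1).
So 2·t + 34 = 2·20 = 40 ⇒ t = 3.

3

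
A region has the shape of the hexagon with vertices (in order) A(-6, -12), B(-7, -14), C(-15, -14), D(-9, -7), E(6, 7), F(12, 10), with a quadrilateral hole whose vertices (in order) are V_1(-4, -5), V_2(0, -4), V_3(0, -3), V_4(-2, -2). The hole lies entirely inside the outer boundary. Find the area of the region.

125

Outer boundary:
Apply the surveyor's formula: 2A = Σ (x_i·y_{i+1} − x_{i+1}·y_i), indices taken mod 6.
Σ = (0) + (-112) + (-21) + (-21) + (-24) + (-84) = -262
Area = |Σ|/2 = 131.
Hole:
Σ = (16) + (0) + (-6) + (2) = 12
Area = |Σ|/2 = 6.
Net area = 131 − 6 = 125.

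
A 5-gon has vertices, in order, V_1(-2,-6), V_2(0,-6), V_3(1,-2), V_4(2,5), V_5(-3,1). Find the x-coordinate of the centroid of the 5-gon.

Apply Gauss's area formula. First the cross-terms c_i = x_i·y_{i+1} − x_{i+1}·y_i:
  12, 6, 9, 17, 20  ⇒  2A = 64, A = 32.
Then Σ (x_i + x_{i+1})·c_i = -108, so x̄ = -108 / (6·32) = -0.5625.

-0.5625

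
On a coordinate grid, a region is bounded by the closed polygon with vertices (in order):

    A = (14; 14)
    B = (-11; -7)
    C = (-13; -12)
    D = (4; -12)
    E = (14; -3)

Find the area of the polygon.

A→B: (14)(-7) − (-11)(14) = 56
B→C: (-11)(-12) − (-13)(-7) = 41
C→D: (-13)(-12) − (4)(-12) = 204
D→E: (4)(-3) − (14)(-12) = 156
E→A: (14)(14) − (14)(-3) = 238
Σ = 695
Area = |Σ|/2 = 347.5.

347.5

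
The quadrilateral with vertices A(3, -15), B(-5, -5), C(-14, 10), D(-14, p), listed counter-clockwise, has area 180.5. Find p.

-13

Write out the shoelace sum; only the two edges meeting at D involve p:
2·Area = [((-14)·p − (-14)·10) + ((-14)·(-15) − 3·p)] + -210
       = -17·p + 140 = 361
⇒ p = -13.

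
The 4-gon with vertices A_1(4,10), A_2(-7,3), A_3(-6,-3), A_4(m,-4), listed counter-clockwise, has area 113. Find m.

Write out the shoelace sum; only the two edges meeting at A_4 involve m:
2·Area = [((-6)·(-4) − m·(-3)) + (m·10 − 4·(-4))] + 121
       = 13·m + 161 = 226
⇒ m = 5.

5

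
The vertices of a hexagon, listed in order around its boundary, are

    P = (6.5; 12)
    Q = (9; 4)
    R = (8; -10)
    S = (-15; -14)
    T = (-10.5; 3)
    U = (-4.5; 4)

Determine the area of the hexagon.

Apply the surveyor's formula: 2A = Σ (x_i·y_{i+1} − x_{i+1}·y_i), indices taken mod 6.
Cross-terms: -82, -122, -262, -192, -28.5, -80  ⇒  Σ = -766.5
Area = |Σ|/2 = 383.25.

383.25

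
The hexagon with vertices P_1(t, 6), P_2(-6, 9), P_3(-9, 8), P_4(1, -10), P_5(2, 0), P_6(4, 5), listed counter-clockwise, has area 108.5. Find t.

3

Write out the shoelace sum; only the two edges meeting at P_1 involve t:
2·Area = [(4·6 − t·5) + (t·9 − (-6)·6)] + 145
       = 4·t + 205 = 217
⇒ t = 3.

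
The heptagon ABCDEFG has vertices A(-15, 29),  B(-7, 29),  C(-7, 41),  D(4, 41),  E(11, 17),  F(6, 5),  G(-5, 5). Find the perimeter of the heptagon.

|AB| = √((8)² + (0)²) = √64 = 8
|BC| = √((0)² + (12)²) = √144 = 12
|CD| = √((11)² + (0)²) = √121 = 11
|DE| = √((7)² + (-24)²) = √625 = 25
|EF| = √((-5)² + (-12)²) = √169 = 13
|FG| = √((-11)² + (0)²) = √121 = 11
|GA| = √((-10)² + (24)²) = √676 = 26
Perimeter = 8 + 12 + 11 + 25 + 13 + 11 + 26 = 106.

106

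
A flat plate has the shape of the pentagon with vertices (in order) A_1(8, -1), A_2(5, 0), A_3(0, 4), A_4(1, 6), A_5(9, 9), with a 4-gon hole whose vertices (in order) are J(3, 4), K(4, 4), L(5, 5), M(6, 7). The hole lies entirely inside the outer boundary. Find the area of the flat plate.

50.5

Outer boundary:
Apply the surveyor's formula: 2A = Σ (x_i·y_{i+1} − x_{i+1}·y_i), indices taken mod 5.
Σ = (5) + (20) + (-4) + (-45) + (-81) = -105
Area = |Σ|/2 = 52.5.
Hole:
Apply the surveyor's formula: 2A = Σ (x_i·y_{i+1} − x_{i+1}·y_i), indices taken mod 4.
Cross-terms: -4, 0, 5, 3  ⇒  Σ = 4
Area = |Σ|/2 = 2.
Net area = 52.5 − 2 = 50.5.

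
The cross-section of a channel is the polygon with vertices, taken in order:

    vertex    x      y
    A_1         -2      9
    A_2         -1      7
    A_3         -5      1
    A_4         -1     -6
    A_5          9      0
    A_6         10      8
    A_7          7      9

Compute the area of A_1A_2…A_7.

Σ = (-5) + (34) + (31) + (54) + (72) + (34) + (81) = 301
Area = |Σ|/2 = 150.5.

150.5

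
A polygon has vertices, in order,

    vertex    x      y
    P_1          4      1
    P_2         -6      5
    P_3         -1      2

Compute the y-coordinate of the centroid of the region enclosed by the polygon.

8/3

Apply the surveyor's formula. First the cross-terms c_i = x_i·y_{i+1} − x_{i+1}·y_i:
  26, -7, -9  ⇒  2A = 10, A = 5.
Then Σ (y_i + y_{i+1})·c_i = 80, so ȳ = 80 / (6·5) = 8/3.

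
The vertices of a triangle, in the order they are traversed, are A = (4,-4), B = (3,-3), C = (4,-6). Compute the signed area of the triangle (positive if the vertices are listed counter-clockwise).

1

Apply the surveyor's formula: 2A = Σ (x_i·y_{i+1} − x_{i+1}·y_i), indices taken mod 3.
A→B: (4)(-3) − (3)(-4) = 0
B→C: (3)(-6) − (4)(-3) = -6
C→A: (4)(-4) − (4)(-6) = 8
Σ = 2
Signed area = Σ/2 = 1 (positive ⇒ counter-clockwise traversal).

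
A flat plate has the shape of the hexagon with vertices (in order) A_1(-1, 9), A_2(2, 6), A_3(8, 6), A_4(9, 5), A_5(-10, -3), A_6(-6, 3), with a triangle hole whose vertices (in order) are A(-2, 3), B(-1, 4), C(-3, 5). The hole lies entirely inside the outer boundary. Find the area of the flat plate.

Outer boundary:
Cross-terms: -24, -36, -14, 23, -48, -51  ⇒  Σ = -150
Area = |Σ|/2 = 75.
Hole:
Apply the surveyor's formula: 2A = Σ (x_i·y_{i+1} − x_{i+1}·y_i), indices taken mod 3.
Σ = (-5) + (7) + (1) = 3
Area = |Σ|/2 = 1.5.
Net area = 75 − 1.5 = 73.5.

73.5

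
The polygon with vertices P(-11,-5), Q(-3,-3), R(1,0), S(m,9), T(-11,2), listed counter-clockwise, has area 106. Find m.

The doubled signed area Σ (x_i y_{i+1} − x_{i+1} y_i) is linear in m.
With m=0 it equals 206; the coefficient of m is 2 (from the two edges through S).
So 2·m + 206 = 2·106 = 212 ⇒ m = 3.

3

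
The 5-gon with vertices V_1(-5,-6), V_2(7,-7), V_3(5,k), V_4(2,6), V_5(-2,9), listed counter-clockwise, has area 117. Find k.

Write out the shoelace sum; only the two edges meeting at V_3 involve k:
2·Area = [(7·k − 5·(-7)) + (5·6 − 2·k)] + 164
       = 5·k + 229 = 234
⇒ k = 1.

1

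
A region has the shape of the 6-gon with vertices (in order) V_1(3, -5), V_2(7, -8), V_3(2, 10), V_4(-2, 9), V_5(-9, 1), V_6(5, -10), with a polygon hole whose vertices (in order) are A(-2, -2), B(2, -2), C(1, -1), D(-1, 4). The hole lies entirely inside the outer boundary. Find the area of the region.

Outer boundary:
Cross-terms: 11, 86, 38, 79, 85, 5  ⇒  Σ = 304
Area = |Σ|/2 = 152.
Hole:
Apply the surveyor's formula: 2A = Σ (x_i·y_{i+1} − x_{i+1}·y_i), indices taken mod 4.
Σ = (8) + (0) + (3) + (10) = 21
Area = |Σ|/2 = 10.5.
Net area = 152 − 10.5 = 141.5.

141.5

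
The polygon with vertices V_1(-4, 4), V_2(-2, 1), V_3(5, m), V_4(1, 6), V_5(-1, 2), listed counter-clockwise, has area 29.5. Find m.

-6

Write out the shoelace sum; only the two edges meeting at V_3 involve m:
2·Area = [((-2)·m − 5·1) + (5·6 − 1·m)] + 16
       = -3·m + 41 = 59
⇒ m = -6.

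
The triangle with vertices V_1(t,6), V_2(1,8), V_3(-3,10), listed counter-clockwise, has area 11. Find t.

-6

The doubled signed area Σ (x_i y_{i+1} − x_{i+1} y_i) is linear in t.
With t=0 it equals 10; the coefficient of t is -2 (from the two edges through V_1).
So -2·t + 10 = 2·11 = 22 ⇒ t = -6.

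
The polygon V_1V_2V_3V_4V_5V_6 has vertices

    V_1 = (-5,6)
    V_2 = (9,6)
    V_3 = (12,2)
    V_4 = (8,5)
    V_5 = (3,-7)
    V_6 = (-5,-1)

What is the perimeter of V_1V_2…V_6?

54

|V_1V_2| = √((14)² + (0)²) = √196 = 14
|V_2V_3| = √((3)² + (-4)²) = √25 = 5
|V_3V_4| = √((-4)² + (3)²) = √25 = 5
|V_4V_5| = √((-5)² + (-12)²) = √169 = 13
|V_5V_6| = √((-8)² + (6)²) = √100 = 10
|V_6V_1| = √((0)² + (7)²) = √49 = 7
Perimeter = 14 + 5 + 5 + 13 + 10 + 7 = 54.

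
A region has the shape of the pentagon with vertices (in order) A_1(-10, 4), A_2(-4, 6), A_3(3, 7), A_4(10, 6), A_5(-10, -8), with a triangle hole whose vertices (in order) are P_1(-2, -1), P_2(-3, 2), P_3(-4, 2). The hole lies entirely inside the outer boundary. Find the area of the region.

Outer boundary:
Σ = (-44) + (-46) + (-52) + (-20) + (-120) = -282
Area = |Σ|/2 = 141.
Hole:
Apply Gauss's area formula: 2A = Σ (x_i·y_{i+1} − x_{i+1}·y_i), indices taken mod 3.
Σ = (-7) + (2) + (8) = 3
Area = |Σ|/2 = 1.5.
Net area = 141 − 1.5 = 139.5.

139.5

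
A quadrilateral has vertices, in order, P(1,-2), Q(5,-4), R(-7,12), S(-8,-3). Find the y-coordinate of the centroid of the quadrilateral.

Apply the surveyor's formula. First the cross-terms c_i = x_i·y_{i+1} − x_{i+1}·y_i:
  6, 32, 117, 19  ⇒  2A = 174, A = 87.
Then Σ (y_i + y_{i+1})·c_i = 1178, so ȳ = 1178 / (6·87) = 589/261.

589/261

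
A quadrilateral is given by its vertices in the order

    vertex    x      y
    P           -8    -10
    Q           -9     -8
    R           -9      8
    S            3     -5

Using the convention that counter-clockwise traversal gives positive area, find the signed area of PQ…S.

Apply the surveyor's formula: 2A = Σ (x_i·y_{i+1} − x_{i+1}·y_i), indices taken mod 4.
Cross-terms: -26, -144, 21, -70  ⇒  Σ = -219
Signed area = Σ/2 = -109.5 (negative ⇒ clockwise traversal).

-109.5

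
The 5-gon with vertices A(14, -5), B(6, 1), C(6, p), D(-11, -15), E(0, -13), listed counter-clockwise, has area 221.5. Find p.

The doubled signed area Σ (x_i y_{i+1} − x_{i+1} y_i) is linear in p.
With p=0 it equals 273; the coefficient of p is 17 (from the two edges through C).
So 17·p + 273 = 2·221.5 = 443 ⇒ p = 10.

10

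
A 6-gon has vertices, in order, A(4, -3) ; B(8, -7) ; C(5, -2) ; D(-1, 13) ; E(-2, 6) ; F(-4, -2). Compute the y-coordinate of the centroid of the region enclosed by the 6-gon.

Apply the shoelace formula. First the cross-terms c_i = x_i·y_{i+1} − x_{i+1}·y_i:
  -4, 19, 63, 20, 28, 20  ⇒  2A = 146, A = 73.
Then Σ (y_i + y_{i+1})·c_i = 954, so ȳ = 954 / (6·73) = 159/73.

159/73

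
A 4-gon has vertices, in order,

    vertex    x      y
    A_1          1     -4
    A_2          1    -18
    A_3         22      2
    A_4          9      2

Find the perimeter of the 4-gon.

66

|A_1A_2| = √((0)² + (-14)²) = √196 = 14
|A_2A_3| = √((21)² + (20)²) = √841 = 29
|A_3A_4| = √((-13)² + (0)²) = √169 = 13
|A_4A_1| = √((-8)² + (-6)²) = √100 = 10
Perimeter = 14 + 29 + 13 + 10 = 66.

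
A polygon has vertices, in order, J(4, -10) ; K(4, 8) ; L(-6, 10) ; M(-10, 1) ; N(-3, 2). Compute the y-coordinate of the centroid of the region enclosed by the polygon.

Apply the shoelace formula. First the cross-terms c_i = x_i·y_{i+1} − x_{i+1}·y_i:
  72, 88, 94, -17, 22  ⇒  2A = 259, A = 129.5.
Then Σ (y_i + y_{i+1})·c_i = 2247, so ȳ = 2247 / (6·129.5) = 107/37.

107/37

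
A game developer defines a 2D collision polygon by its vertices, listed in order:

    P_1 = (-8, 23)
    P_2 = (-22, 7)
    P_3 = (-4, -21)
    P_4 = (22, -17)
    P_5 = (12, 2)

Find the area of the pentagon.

Apply the shoelace (surveyor's) formula: 2A = Σ (x_i·y_{i+1} − x_{i+1}·y_i), indices taken mod 5.
Σ = (450) + (490) + (530) + (248) + (292) = 2010
Area = |Σ|/2 = 1005.

1005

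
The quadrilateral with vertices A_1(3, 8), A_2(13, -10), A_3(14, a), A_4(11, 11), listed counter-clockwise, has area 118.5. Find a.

11

Write out the shoelace sum; only the two edges meeting at A_3 involve a:
2·Area = [(13·a − 14·(-10)) + (14·11 − 11·a)] + -79
       = 2·a + 215 = 237
⇒ a = 11.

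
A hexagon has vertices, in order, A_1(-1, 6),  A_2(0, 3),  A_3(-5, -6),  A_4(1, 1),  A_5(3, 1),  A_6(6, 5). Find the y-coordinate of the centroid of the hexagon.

424/183

Apply Gauss's area formula. First the cross-terms c_i = x_i·y_{i+1} − x_{i+1}·y_i:
  -3, 15, 1, -2, 9, 41  ⇒  2A = 61, A = 30.5.
Then Σ (y_i + y_{i+1})·c_i = 424, so ȳ = 424 / (6·30.5) = 424/183.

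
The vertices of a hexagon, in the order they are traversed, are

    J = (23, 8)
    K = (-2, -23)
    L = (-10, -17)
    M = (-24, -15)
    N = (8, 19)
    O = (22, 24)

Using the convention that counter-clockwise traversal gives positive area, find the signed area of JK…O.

Apply the shoelace formula: 2A = Σ (x_i·y_{i+1} − x_{i+1}·y_i), indices taken mod 6.
Σ = (-513) + (-196) + (-258) + (-336) + (-226) + (-376) = -1905
Signed area = Σ/2 = -952.5 (negative ⇒ clockwise traversal).

-952.5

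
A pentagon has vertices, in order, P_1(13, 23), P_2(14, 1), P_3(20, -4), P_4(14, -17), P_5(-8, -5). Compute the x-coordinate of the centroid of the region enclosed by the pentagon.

Apply the surveyor's formula. First the cross-terms c_i = x_i·y_{i+1} − x_{i+1}·y_i:
  -309, -76, -284, -206, -119  ⇒  2A = -994, A = -497.
Then Σ (x_i + x_{i+1})·c_i = -22414, so x̄ = -22414 / (6·(-497)) = 1601/213.

1601/213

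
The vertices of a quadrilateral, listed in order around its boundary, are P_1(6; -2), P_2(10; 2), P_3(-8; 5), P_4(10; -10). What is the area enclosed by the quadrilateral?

Σ = (32) + (66) + (30) + (40) = 168
Area = |Σ|/2 = 84.

84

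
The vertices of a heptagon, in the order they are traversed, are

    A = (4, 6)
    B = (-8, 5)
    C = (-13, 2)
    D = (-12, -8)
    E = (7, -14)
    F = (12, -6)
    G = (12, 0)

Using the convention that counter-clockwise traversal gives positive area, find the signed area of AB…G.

Apply the shoelace formula: 2A = Σ (x_i·y_{i+1} − x_{i+1}·y_i), indices taken mod 7.
Σ = (68) + (49) + (128) + (224) + (126) + (72) + (72) = 739
Signed area = Σ/2 = 369.5 (positive ⇒ counter-clockwise traversal).

369.5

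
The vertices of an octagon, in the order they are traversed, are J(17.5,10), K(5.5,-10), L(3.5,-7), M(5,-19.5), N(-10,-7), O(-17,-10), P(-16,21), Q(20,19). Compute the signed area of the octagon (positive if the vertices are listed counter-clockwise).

-944.625

Σ = (-230) + (-3.5) + (-33.25) + (-230) + (-19) + (-517) + (-724) + (-132.5) = -1889.25
Signed area = Σ/2 = -944.625 (negative ⇒ clockwise traversal).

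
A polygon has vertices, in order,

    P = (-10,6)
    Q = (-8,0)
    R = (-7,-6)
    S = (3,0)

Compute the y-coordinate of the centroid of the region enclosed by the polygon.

Apply the shoelace formula. First the cross-terms c_i = x_i·y_{i+1} − x_{i+1}·y_i:
  48, 48, 18, 18  ⇒  2A = 132, A = 66.
Then Σ (y_i + y_{i+1})·c_i = 0, so ȳ = 0 / (6·66) = 0.

0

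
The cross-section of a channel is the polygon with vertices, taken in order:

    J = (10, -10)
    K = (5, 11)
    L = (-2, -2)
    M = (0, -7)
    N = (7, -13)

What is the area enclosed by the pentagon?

147.5

Apply the shoelace (surveyor's) formula: 2A = Σ (x_i·y_{i+1} − x_{i+1}·y_i), indices taken mod 5.
J→K: (10)(11) − (5)(-10) = 160
K→L: (5)(-2) − (-2)(11) = 12
L→M: (-2)(-7) − (0)(-2) = 14
M→N: (0)(-13) − (7)(-7) = 49
N→J: (7)(-10) − (10)(-13) = 60
Σ = 295
Area = |Σ|/2 = 147.5.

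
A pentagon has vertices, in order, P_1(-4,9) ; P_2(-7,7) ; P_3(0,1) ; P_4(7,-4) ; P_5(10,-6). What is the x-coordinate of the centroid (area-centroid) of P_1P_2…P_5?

-23/255

Apply Gauss's area formula. First the cross-terms c_i = x_i·y_{i+1} − x_{i+1}·y_i:
  35, -7, -7, -2, 66  ⇒  2A = 85, A = 42.5.
Then Σ (x_i + x_{i+1})·c_i = -23, so x̄ = -23 / (6·42.5) = -23/255.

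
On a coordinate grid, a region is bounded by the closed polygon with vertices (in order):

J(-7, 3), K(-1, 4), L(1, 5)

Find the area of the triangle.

2

Apply the shoelace formula: 2A = Σ (x_i·y_{i+1} − x_{i+1}·y_i), indices taken mod 3.
J→K: (-7)(4) − (-1)(3) = -25
K→L: (-1)(5) − (1)(4) = -9
L→J: (1)(3) − (-7)(5) = 38
Σ = 4
Area = |Σ|/2 = 2.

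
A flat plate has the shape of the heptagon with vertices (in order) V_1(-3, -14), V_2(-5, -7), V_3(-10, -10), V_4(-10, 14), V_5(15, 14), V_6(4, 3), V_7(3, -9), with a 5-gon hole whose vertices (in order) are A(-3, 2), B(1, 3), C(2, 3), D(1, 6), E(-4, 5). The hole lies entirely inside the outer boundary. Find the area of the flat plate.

376.5

Outer boundary:
Σ = (-49) + (-20) + (-240) + (-350) + (-11) + (-45) + (-69) = -784
Area = |Σ|/2 = 392.
Hole:
Apply the shoelace formula: 2A = Σ (x_i·y_{i+1} − x_{i+1}·y_i), indices taken mod 5.
Cross-terms: -11, -3, 9, 29, 7  ⇒  Σ = 31
Area = |Σ|/2 = 15.5.
Net area = 392 − 15.5 = 376.5.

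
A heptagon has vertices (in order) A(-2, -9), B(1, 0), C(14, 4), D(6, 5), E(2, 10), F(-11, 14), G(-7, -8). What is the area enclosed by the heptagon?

240

Apply the shoelace formula: 2A = Σ (x_i·y_{i+1} − x_{i+1}·y_i), indices taken mod 7.
A→B: (-2)(0) − (1)(-9) = 9
B→C: (1)(4) − (14)(0) = 4
C→D: (14)(5) − (6)(4) = 46
D→E: (6)(10) − (2)(5) = 50
E→F: (2)(14) − (-11)(10) = 138
F→G: (-11)(-8) − (-7)(14) = 186
G→A: (-7)(-9) − (-2)(-8) = 47
Σ = 480
Area = |Σ|/2 = 240.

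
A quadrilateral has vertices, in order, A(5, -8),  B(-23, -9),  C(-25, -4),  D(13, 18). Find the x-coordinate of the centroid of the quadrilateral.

Apply the shoelace formula. First the cross-terms c_i = x_i·y_{i+1} − x_{i+1}·y_i:
  -229, -133, -398, -194  ⇒  2A = -954, A = -477.
Then Σ (x_i + x_{i+1})·c_i = 11790, so x̄ = 11790 / (6·(-477)) = -655/159.

-655/159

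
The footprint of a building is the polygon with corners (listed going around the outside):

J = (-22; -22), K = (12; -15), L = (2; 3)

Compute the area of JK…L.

341

Apply the shoelace formula: 2A = Σ (x_i·y_{i+1} − x_{i+1}·y_i), indices taken mod 3.
Σ = (594) + (66) + (22) = 682
Area = |Σ|/2 = 341.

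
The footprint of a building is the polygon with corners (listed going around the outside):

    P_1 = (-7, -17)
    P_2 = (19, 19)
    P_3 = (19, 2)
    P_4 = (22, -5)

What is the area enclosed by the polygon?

340.5

Σ = (190) + (-323) + (-139) + (-409) = -681
Area = |Σ|/2 = 340.5.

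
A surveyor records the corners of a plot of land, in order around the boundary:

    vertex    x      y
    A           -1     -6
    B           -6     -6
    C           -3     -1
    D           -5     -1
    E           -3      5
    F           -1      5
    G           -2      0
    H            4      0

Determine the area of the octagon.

48

Apply the shoelace (surveyor's) formula: 2A = Σ (x_i·y_{i+1} − x_{i+1}·y_i), indices taken mod 8.
Σ = (-30) + (-12) + (-2) + (-28) + (-10) + (10) + (0) + (-24) = -96
Area = |Σ|/2 = 48.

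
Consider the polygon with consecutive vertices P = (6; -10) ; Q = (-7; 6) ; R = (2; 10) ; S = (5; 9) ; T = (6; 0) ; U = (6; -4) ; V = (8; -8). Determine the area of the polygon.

P→Q: (6)(6) − (-7)(-10) = -34
Q→R: (-7)(10) − (2)(6) = -82
R→S: (2)(9) − (5)(10) = -32
S→T: (5)(0) − (6)(9) = -54
T→U: (6)(-4) − (6)(0) = -24
U→V: (6)(-8) − (8)(-4) = -16
V→P: (8)(-10) − (6)(-8) = -32
Σ = -274
Area = |Σ|/2 = 137.

137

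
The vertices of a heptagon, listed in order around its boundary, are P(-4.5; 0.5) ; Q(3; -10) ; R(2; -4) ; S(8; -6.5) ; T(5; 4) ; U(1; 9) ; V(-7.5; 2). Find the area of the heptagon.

125.375

Cross-terms: 43.5, 8, 19, 64.5, 41, 69.5, 5.25  ⇒  Σ = 250.75
Area = |Σ|/2 = 125.375.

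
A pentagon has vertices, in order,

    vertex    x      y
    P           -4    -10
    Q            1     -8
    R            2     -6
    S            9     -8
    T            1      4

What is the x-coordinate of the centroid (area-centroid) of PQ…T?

Apply the shoelace formula. First the cross-terms c_i = x_i·y_{i+1} − x_{i+1}·y_i:
  42, 10, 38, 44, 6  ⇒  2A = 140, A = 70.
Then Σ (x_i + x_{i+1})·c_i = 744, so x̄ = 744 / (6·70) = 62/35.

62/35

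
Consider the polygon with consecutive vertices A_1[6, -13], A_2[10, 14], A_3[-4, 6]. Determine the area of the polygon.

173

Apply Gauss's area formula: 2A = Σ (x_i·y_{i+1} − x_{i+1}·y_i), indices taken mod 3.
Cross-terms: 214, 116, 16  ⇒  Σ = 346
Area = |Σ|/2 = 173.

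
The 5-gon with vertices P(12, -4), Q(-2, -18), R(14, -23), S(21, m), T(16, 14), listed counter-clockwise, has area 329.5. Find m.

Write out the shoelace sum; only the two edges meeting at S involve m:
2·Area = [(14·m − 21·(-23)) + (21·14 − 16·m)] + -158
       = -2·m + 619 = 659
⇒ m = -20.

-20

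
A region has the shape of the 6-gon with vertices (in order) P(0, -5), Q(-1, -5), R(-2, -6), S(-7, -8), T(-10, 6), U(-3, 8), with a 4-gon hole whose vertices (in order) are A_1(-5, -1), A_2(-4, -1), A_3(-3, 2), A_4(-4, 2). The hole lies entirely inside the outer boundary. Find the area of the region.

Outer boundary:
P→Q: (0)(-5) − (-1)(-5) = -5
Q→R: (-1)(-6) − (-2)(-5) = -4
R→S: (-2)(-8) − (-7)(-6) = -26
S→T: (-7)(6) − (-10)(-8) = -122
T→U: (-10)(8) − (-3)(6) = -62
U→P: (-3)(-5) − (0)(8) = 15
Σ = -204
Area = |Σ|/2 = 102.
Hole:
Σ = (1) + (-11) + (2) + (14) = 6
Area = |Σ|/2 = 3.
Net area = 102 − 3 = 99.

99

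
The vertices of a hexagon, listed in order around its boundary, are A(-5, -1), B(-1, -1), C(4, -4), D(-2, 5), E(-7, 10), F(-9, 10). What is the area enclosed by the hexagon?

A→B: (-5)(-1) − (-1)(-1) = 4
B→C: (-1)(-4) − (4)(-1) = 8
C→D: (4)(5) − (-2)(-4) = 12
D→E: (-2)(10) − (-7)(5) = 15
E→F: (-7)(10) − (-9)(10) = 20
F→A: (-9)(-1) − (-5)(10) = 59
Σ = 118
Area = |Σ|/2 = 59.

59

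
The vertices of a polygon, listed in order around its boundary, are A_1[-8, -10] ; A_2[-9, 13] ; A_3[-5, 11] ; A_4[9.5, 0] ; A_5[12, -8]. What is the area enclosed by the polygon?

Apply the shoelace formula: 2A = Σ (x_i·y_{i+1} − x_{i+1}·y_i), indices taken mod 5.
Σ = (-194) + (-34) + (-104.5) + (-76) + (-184) = -592.5
Area = |Σ|/2 = 296.25.

296.25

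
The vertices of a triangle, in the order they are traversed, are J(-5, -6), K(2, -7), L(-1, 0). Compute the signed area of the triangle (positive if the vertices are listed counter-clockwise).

23

Apply the shoelace (surveyor's) formula: 2A = Σ (x_i·y_{i+1} − x_{i+1}·y_i), indices taken mod 3.
Σ = (47) + (-7) + (6) = 46
Signed area = Σ/2 = 23 (positive ⇒ counter-clockwise traversal).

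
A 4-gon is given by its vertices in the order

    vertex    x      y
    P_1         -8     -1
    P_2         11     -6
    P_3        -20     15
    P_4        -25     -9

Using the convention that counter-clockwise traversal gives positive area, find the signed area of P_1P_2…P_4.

306

Apply the shoelace formula: 2A = Σ (x_i·y_{i+1} − x_{i+1}·y_i), indices taken mod 4.
Σ = (59) + (45) + (555) + (-47) = 612
Signed area = Σ/2 = 306 (positive ⇒ counter-clockwise traversal).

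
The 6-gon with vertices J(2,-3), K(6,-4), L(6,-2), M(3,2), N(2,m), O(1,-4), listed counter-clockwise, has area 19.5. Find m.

3

Write out the shoelace sum; only the two edges meeting at N involve m:
2·Area = [(3·m − 2·2) + (2·(-4) − 1·m)] + 45
       = 2·m + 33 = 39
⇒ m = 3.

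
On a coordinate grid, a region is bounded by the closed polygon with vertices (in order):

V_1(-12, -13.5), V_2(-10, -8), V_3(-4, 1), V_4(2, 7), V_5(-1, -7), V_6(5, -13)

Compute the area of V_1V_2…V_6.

146.75

Apply the shoelace formula: 2A = Σ (x_i·y_{i+1} − x_{i+1}·y_i), indices taken mod 6.
V_1→V_2: (-12)(-8) − (-10)(-13.5) = -39
V_2→V_3: (-10)(1) − (-4)(-8) = -42
V_3→V_4: (-4)(7) − (2)(1) = -30
V_4→V_5: (2)(-7) − (-1)(7) = -7
V_5→V_6: (-1)(-13) − (5)(-7) = 48
V_6→V_1: (5)(-13.5) − (-12)(-13) = -223.5
Σ = -293.5
Area = |Σ|/2 = 146.75.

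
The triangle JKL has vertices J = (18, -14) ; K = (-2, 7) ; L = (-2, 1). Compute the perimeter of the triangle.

60

|JK| = √((-20)² + (21)²) = √841 = 29
|KL| = √((0)² + (-6)²) = √36 = 6
|LJ| = √((20)² + (-15)²) = √625 = 25
Perimeter = 29 + 6 + 25 = 60.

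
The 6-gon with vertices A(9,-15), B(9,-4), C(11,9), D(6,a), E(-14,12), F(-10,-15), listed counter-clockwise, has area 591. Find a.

13

The doubled signed area Σ (x_i y_{i+1} − x_{i+1} y_i) is linear in a.
With a=0 it equals 857; the coefficient of a is 25 (from the two edges through D).
So 25·a + 857 = 2·591 = 1182 ⇒ a = 13.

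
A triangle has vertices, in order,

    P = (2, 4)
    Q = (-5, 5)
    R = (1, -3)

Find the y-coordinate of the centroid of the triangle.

Apply the surveyor's formula. First the cross-terms c_i = x_i·y_{i+1} − x_{i+1}·y_i:
  30, 10, 10  ⇒  2A = 50, A = 25.
Then Σ (y_i + y_{i+1})·c_i = 300, so ȳ = 300 / (6·25) = 2.

2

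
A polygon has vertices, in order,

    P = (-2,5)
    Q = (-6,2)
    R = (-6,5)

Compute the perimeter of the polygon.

12

|PQ| = √((-4)² + (-3)²) = √25 = 5
|QR| = √((0)² + (3)²) = √9 = 3
|RP| = √((4)² + (0)²) = √16 = 4
Perimeter = 5 + 3 + 4 = 12.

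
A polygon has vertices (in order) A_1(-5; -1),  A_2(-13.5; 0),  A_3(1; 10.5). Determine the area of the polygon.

Apply the surveyor's formula: 2A = Σ (x_i·y_{i+1} − x_{i+1}·y_i), indices taken mod 3.
A_1→A_2: (-5)(0) − (-13.5)(-1) = -13.5
A_2→A_3: (-13.5)(10.5) − (1)(0) = -141.75
A_3→A_1: (1)(-1) − (-5)(10.5) = 51.5
Σ = -103.75
Area = |Σ|/2 = 51.875.

51.875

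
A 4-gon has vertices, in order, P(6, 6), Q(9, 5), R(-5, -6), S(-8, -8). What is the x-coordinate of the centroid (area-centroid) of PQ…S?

124/61

Apply the shoelace formula. First the cross-terms c_i = x_i·y_{i+1} − x_{i+1}·y_i:
  -24, -29, -8, 0  ⇒  2A = -61, A = -30.5.
Then Σ (x_i + x_{i+1})·c_i = -372, so x̄ = -372 / (6·(-30.5)) = 124/61.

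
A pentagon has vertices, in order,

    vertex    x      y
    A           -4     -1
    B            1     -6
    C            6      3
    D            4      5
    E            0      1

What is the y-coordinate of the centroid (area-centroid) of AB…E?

-62/135

Apply the shoelace formula. First the cross-terms c_i = x_i·y_{i+1} − x_{i+1}·y_i:
  25, 39, 18, 4, 4  ⇒  2A = 90, A = 45.
Then Σ (y_i + y_{i+1})·c_i = -124, so ȳ = -124 / (6·45) = -62/135.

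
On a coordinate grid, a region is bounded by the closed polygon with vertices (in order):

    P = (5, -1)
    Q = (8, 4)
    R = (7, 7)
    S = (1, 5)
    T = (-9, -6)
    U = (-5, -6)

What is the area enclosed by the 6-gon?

91

Apply Gauss's area formula: 2A = Σ (x_i·y_{i+1} − x_{i+1}·y_i), indices taken mod 6.
Σ = (28) + (28) + (28) + (39) + (24) + (35) = 182
Area = |Σ|/2 = 91.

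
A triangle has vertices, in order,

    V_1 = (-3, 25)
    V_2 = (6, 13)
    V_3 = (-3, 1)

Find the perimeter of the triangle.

|V_1V_2| = √((9)² + (-12)²) = √225 = 15
|V_2V_3| = √((-9)² + (-12)²) = √225 = 15
|V_3V_1| = √((0)² + (24)²) = √576 = 24
Perimeter = 15 + 15 + 24 = 54.

54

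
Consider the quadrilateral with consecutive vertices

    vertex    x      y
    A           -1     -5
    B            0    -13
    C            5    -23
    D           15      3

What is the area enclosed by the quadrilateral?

Apply the shoelace (surveyor's) formula: 2A = Σ (x_i·y_{i+1} − x_{i+1}·y_i), indices taken mod 4.
Σ = (13) + (65) + (360) + (-72) = 366
Area = |Σ|/2 = 183.

183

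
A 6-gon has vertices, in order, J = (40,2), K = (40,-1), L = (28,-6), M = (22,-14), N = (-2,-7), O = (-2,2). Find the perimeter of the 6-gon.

|JK| = √((0)² + (-3)²) = √9 = 3
|KL| = √((-12)² + (-5)²) = √169 = 13
|LM| = √((-6)² + (-8)²) = √100 = 10
|MN| = √((-24)² + (7)²) = √625 = 25
|NO| = √((0)² + (9)²) = √81 = 9
|OJ| = √((42)² + (0)²) = √1764 = 42
Perimeter = 3 + 13 + 10 + 25 + 9 + 42 = 102.

102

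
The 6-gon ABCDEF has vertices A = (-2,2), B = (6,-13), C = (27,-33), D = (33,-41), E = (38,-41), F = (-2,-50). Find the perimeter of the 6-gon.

154

|AB| = √((8)² + (-15)²) = √289 = 17
|BC| = √((21)² + (-20)²) = √841 = 29
|CD| = √((6)² + (-8)²) = √100 = 10
|DE| = √((5)² + (0)²) = √25 = 5
|EF| = √((-40)² + (-9)²) = √1681 = 41
|FA| = √((0)² + (52)²) = √2704 = 52
Perimeter = 17 + 29 + 10 + 5 + 41 + 52 = 154.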